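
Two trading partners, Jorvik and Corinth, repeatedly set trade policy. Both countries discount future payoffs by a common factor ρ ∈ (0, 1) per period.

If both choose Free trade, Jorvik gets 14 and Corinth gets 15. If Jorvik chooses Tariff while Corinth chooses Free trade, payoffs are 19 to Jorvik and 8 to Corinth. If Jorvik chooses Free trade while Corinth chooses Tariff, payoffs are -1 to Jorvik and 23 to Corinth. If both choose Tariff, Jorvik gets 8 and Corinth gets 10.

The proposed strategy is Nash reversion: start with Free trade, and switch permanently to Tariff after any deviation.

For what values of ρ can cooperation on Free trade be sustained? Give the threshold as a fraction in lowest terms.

For Jorvik: deviation gain 19−14 = 5, per-period punishment loss 14−8 = 6. IC gives ρ ≥ 5/11.
For Corinth: gain 8, loss 5 per period, so ρ ≥ 8/13.
The tighter constraint is Corinth's, so cooperation needs ρ ≥ 8/13.

8/13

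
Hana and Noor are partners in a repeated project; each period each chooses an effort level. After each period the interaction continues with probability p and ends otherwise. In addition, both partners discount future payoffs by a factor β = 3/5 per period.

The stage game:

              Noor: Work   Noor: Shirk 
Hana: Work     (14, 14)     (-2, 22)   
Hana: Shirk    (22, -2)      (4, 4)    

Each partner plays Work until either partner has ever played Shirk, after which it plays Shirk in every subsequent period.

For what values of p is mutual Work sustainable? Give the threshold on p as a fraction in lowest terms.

20/27

Expected continuation weight on next period's payoff is β·p = 3/5·p, which plays the role of the discount factor.
Cooperation requires 3/5·p ≥ (22−14)/(22−4) = 4/9, hence p ≥ 20/27.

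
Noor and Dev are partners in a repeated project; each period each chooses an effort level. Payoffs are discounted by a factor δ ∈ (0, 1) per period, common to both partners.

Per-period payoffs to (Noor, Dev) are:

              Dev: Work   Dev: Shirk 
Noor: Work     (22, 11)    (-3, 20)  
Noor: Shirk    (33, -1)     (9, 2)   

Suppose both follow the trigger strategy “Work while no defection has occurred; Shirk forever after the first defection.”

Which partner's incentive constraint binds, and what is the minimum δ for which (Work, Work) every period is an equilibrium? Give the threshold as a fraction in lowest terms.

Noor: cooperation gives 22 each period; deviation gives 33 once then 9 forever.
  22/(1−δ) ≥ 33 + 9δ/(1−δ) ⇒ δ ≥ 11/24.
Dev: cooperation gives 11 each period; deviation gives 20 once then 2 forever.
  δ ≥ 9/18 = 1/2.
Both must hold, so the binding constraint is Dev's: δ ≥ 1/2.

Dev; δ ≥ 1/2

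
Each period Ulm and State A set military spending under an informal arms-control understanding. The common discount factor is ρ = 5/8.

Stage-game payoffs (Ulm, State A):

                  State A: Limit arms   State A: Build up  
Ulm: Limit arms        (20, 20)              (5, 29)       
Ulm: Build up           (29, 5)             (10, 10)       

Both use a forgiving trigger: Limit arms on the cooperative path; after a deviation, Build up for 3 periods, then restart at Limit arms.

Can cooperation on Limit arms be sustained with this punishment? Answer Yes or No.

Comparing payoff streams over the 4 periods until play realigns: cooperate → 20(1+ρ+…+ρ^3); deviate → 29 + 10(ρ+…+ρ^3).
Cooperation is sustained iff (20−10)(ρ+…+ρ^3) ≥ 29−20.
ρ+…+ρ^3 = 5/8·(1−(5/8)^3)/(1−5/8) = 1.2598, and (29−20)/(20−10) = 0.9000.
1.2598 ≥ 0.9000, so cooperation is sustainable.

Yes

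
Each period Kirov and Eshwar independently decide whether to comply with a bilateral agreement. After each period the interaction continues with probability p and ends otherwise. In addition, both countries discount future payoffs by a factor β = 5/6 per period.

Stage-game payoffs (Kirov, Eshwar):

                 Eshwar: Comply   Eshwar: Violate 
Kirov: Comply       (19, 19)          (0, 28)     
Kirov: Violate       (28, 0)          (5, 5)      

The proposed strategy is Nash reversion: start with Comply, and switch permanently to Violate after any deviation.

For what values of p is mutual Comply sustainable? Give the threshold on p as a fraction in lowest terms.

54/115

Expected continuation weight on next period's payoff is β·p = 5/6·p, which plays the role of the discount factor.
Cooperation requires 5/6·p ≥ (28−19)/(28−5) = 9/23, hence p ≥ 54/115.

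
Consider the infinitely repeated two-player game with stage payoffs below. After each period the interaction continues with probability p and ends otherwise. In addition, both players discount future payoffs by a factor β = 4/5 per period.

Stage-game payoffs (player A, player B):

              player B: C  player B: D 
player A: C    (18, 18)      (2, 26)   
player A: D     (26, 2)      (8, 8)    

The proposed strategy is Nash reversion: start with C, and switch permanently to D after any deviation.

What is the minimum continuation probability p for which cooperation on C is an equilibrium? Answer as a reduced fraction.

With continuation probability p and discount β, the effective per-period discount factor is βp.
Grim-trigger IC: βp ≥ (26−18)/(26−8) = 4/9.
So p ≥ (4/9)/(4/5) = 5/9.

5/9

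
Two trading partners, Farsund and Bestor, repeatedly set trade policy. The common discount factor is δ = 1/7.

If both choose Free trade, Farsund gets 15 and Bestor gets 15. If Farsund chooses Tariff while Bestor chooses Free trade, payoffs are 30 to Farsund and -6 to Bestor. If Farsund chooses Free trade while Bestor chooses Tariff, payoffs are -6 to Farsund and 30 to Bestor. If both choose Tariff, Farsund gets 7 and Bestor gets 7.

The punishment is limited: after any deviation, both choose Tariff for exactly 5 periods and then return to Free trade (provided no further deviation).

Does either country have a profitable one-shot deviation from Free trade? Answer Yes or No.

Yes

Comparing payoff streams over the 6 periods until play realigns: cooperate → 15(1+δ+…+δ^5); deviate → 30 + 7(δ+…+δ^5).
Cooperation is sustained iff (15−7)(δ+…+δ^5) ≥ 30−15.
δ+…+δ^5 = 1/7·(1−(1/7)^5)/(1−1/7) = 0.1667, and (30−15)/(15−7) = 1.8750.
0.1667 < 1.8750, so cooperation is not sustainable.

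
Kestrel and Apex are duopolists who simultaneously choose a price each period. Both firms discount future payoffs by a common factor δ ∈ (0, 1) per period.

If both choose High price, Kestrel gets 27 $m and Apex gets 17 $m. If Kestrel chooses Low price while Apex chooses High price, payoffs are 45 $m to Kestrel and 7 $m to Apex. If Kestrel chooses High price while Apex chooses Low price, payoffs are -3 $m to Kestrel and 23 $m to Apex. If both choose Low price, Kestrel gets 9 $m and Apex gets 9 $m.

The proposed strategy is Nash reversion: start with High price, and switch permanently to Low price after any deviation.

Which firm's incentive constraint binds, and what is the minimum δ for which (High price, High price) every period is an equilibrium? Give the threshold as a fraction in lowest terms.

Kestrel; δ ≥ 1/2

Kestrel's threshold: (45−27)/(45−9) = 1/2.
Apex's threshold: (23−17)/(23−9) = 3/7.
1/2 > 3/7, so Kestrel binds and δ* = 1/2.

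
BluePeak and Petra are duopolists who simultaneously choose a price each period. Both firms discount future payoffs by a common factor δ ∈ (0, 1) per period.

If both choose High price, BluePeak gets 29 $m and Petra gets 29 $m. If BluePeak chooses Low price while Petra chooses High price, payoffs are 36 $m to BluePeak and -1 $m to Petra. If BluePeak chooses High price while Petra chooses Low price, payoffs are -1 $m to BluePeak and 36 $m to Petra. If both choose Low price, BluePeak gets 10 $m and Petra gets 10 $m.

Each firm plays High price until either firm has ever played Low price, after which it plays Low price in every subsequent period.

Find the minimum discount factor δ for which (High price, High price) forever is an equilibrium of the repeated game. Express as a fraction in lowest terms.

29/(1−δ) ≥ 36 + 10δ/(1−δ)
29 ≥ 36 − 26δ
δ ≥ 7/26.

7/26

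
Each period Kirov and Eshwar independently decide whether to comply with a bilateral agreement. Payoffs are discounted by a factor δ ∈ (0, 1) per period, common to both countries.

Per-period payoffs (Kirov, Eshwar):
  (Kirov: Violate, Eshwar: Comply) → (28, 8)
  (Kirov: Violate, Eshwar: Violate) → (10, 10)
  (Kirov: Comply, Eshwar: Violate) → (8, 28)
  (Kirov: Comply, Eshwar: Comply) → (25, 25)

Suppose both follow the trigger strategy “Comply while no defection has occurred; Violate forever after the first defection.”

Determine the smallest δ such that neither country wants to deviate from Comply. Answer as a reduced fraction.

25/(1−δ) ≥ 28 + 10δ/(1−δ)
25 ≥ 28 − 18δ
δ ≥ 3/18 = 1/6.

1/6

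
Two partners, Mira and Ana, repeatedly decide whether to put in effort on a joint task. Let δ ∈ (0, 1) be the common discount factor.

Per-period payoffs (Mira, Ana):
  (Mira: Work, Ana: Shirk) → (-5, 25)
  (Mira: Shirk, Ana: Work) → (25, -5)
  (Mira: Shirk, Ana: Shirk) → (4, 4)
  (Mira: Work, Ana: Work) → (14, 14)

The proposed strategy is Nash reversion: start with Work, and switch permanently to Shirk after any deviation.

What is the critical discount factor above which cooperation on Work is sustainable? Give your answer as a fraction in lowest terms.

One-period gain from deviating is 25 − 14 = 11. The loss is 14 − 4 = 10 in every subsequent period, with present value 10·δ/(1−δ).
Deviation is unprofitable when 10·δ/(1−δ) ≥ 11, i.e. δ/(1−δ) ≥ 11/10.
Equivalently δ ≥ 11/(11+10) = 11/21.

11/21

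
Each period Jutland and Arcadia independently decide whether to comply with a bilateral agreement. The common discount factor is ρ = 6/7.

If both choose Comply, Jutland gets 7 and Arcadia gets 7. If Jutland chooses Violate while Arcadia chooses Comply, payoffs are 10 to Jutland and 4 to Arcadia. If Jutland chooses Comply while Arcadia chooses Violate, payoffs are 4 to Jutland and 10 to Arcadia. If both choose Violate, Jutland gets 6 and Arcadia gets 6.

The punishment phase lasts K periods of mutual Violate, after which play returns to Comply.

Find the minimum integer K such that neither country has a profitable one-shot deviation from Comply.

IC: ρ(1−ρ^K)/(1−ρ) ≥ (10−7)/(7−6) = 3.
With ρ = 6/7: need 1 − ρ^K ≥ 3·(1−6/7)/(6/7), i.e. ρ^K ≤ 0.5000.
Since (6/7)^4 = 0.5398 and (6/7)^5 = 0.4627, the smallest such K is 5.

5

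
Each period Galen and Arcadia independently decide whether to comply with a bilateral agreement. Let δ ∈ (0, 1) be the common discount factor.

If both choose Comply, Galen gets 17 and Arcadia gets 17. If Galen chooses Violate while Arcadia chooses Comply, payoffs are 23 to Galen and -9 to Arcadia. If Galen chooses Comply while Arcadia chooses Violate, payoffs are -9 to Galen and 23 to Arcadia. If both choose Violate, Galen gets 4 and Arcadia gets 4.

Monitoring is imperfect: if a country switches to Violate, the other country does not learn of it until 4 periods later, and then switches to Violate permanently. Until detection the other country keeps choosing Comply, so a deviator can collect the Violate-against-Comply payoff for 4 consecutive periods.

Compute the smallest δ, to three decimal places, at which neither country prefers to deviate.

Deviating for the 4 undetected periods gains 23−17 = 6 per period over cooperation, then loses 17−4 = 13 per period forever once punishment starts.
Gain: 6(1 + δ + … + δ^3); loss: 13·δ^4/(1−δ).
No profitable deviation ⇔ 6(1−δ^4) ≤ 13·δ^4, i.e. δ^4 ≥ 6/(6+13) = 6/19.
Hence δ ≥ (6/19)^(1/4) ≈ 0.750.

0.750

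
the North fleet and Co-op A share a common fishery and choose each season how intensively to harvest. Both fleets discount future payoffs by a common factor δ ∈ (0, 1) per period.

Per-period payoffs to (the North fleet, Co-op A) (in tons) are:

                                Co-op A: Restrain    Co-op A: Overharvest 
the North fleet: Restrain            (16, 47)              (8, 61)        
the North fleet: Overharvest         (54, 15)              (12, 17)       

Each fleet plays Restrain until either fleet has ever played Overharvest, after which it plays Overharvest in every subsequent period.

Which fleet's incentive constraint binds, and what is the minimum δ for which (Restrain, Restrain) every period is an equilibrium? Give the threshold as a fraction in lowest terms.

the North fleet's threshold: (54−16)/(54−12) = 19/21.
Co-op A's threshold: (61−47)/(61−17) = 7/22.
19/21 > 7/22, so the North fleet binds and δ* = 19/21.

the North fleet; δ ≥ 19/21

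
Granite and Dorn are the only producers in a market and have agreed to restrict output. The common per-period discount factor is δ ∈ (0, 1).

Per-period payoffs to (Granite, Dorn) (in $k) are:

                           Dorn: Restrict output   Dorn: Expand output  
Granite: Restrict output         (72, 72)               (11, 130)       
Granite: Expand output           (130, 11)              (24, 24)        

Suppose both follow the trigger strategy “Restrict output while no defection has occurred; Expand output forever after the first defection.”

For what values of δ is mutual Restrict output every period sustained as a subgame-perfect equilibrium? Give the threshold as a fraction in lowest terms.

29/53

Under grim trigger the critical discount factor is (T−C)/(T−P) with T = 130, C = 72, P = 24.
δ* = (130−72)/(130−24) = 58/106 = 29/53.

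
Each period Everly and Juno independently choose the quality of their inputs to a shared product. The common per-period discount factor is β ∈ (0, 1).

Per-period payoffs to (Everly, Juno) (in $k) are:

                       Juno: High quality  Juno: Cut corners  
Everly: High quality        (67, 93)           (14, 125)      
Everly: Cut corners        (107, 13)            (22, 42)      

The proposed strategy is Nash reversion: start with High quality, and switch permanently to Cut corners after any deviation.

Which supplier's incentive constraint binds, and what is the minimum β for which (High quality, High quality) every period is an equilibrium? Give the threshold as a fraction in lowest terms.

Everly: cooperation gives 67 each period; deviation gives 107 once then 22 forever.
  67/(1−β) ≥ 107 + 22β/(1−β) ⇒ β ≥ 40/85 = 8/17.
Juno: cooperation gives 93 each period; deviation gives 125 once then 42 forever.
  β ≥ 32/83.
Both must hold, so the binding constraint is Everly's: β ≥ 8/17.

Everly; β ≥ 8/17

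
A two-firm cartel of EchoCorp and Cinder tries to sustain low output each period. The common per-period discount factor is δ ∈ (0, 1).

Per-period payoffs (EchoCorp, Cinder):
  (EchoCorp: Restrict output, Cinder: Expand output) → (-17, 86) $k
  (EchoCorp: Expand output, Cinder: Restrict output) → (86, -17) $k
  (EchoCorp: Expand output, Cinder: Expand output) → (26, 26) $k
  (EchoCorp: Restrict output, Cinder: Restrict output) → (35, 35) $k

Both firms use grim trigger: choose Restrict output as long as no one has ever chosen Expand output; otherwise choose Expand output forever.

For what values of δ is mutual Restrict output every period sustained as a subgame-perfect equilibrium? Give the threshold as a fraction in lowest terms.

One-period gain from deviating is 86 − 35 = 51. The loss is 35 − 26 = 9 in every subsequent period, with present value 9·δ/(1−δ).
Deviation is unprofitable when 9·δ/(1−δ) ≥ 51, i.e. δ/(1−δ) ≥ 17/3.
Equivalently δ ≥ 51/(51+9) = 17/20.

17/20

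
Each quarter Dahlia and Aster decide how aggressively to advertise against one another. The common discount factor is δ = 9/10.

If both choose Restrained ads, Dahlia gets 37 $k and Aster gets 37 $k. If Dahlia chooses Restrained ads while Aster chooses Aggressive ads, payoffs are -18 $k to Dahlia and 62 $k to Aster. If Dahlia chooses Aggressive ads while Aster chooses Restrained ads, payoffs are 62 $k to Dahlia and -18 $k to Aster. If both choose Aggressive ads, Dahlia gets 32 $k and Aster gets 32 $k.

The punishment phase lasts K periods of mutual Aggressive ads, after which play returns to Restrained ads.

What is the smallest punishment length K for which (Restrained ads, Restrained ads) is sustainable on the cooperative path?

8

IC: δ(1−δ^K)/(1−δ) ≥ (62−37)/(37−32) = 5.
With δ = 9/10: need 1 − δ^K ≥ 5·(1−9/10)/(9/10), i.e. δ^K ≤ 0.4444.
Since (9/10)^7 = 0.4783 and (9/10)^8 = 0.4305, the smallest such K is 8.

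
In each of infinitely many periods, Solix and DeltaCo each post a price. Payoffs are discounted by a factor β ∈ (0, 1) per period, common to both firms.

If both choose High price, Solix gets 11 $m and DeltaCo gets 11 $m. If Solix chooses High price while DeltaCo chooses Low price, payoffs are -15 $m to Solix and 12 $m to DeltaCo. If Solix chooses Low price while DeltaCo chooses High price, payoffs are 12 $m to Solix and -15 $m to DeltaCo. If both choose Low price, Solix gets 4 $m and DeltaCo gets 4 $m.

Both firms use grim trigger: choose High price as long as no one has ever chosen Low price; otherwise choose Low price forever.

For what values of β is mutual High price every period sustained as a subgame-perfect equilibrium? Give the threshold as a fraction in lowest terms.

1/8

One-period gain from deviating is 12 − 11 = 1. The loss is 11 − 4 = 7 in every subsequent period, with present value 7·β/(1−β).
Deviation is unprofitable when 7·β/(1−β) ≥ 1, i.e. β/(1−β) ≥ 1/7.
Equivalently β ≥ 1/(1+7) = 1/8.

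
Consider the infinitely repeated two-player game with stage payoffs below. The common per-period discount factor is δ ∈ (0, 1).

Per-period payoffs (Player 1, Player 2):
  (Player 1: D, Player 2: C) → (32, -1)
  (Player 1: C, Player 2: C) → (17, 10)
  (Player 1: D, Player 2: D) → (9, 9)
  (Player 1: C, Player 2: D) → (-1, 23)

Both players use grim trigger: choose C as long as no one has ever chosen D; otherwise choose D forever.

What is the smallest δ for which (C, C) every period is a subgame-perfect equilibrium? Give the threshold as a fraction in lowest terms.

Player 1: cooperation gives 17 each period; deviation gives 32 once then 9 forever.
  17/(1−δ) ≥ 32 + 9δ/(1−δ) ⇒ δ ≥ 15/23.
Player 2: cooperation gives 10 each period; deviation gives 23 once then 9 forever.
  δ ≥ 13/14.
Both must hold, so the binding constraint is Player 2's: δ ≥ 13/14.

13/14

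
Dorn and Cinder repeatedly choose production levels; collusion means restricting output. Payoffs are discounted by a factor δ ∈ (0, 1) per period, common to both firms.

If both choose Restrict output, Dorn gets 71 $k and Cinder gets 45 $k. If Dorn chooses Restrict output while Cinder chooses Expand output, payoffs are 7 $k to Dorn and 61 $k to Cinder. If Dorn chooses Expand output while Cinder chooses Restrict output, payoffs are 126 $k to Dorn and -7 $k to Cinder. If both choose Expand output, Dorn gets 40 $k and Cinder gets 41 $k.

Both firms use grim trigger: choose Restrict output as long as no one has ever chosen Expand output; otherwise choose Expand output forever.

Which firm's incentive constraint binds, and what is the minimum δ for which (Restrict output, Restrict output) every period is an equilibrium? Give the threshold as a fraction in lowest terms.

For Dorn: deviation gain 126−71 = 55, per-period punishment loss 71−40 = 31. IC gives δ ≥ 55/86.
For Cinder: gain 16, loss 4 per period, so δ ≥ 16/20 = 4/5.
The tighter constraint is Cinder's, so cooperation needs δ ≥ 4/5.

Cinder; δ ≥ 4/5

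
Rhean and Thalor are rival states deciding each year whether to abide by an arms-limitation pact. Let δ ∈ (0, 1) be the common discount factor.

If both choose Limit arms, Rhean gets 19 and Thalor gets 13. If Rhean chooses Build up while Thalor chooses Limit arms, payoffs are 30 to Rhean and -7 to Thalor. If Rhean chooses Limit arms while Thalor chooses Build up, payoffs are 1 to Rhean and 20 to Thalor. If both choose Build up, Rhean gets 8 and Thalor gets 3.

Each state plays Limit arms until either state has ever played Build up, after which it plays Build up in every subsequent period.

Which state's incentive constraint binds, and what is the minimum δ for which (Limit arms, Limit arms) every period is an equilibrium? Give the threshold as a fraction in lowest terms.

For Rhean: deviation gain 30−19 = 11, per-period punishment loss 19−8 = 11. IC gives δ ≥ 11/22 = 1/2.
For Thalor: gain 7, loss 10 per period, so δ ≥ 7/17.
The tighter constraint is Rhean's, so cooperation needs δ ≥ 1/2.

Rhean; δ ≥ 1/2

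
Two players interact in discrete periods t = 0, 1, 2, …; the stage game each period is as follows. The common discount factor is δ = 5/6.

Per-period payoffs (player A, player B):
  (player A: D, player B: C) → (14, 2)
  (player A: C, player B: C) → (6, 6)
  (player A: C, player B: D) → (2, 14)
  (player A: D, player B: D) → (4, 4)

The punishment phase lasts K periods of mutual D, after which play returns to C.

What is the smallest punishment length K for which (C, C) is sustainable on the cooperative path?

9

Need Σ_{k=1}^{K} δ^k ≥ (14−6)/(6−4) = 4.0000 at δ = 5/6.
At K = 8 the sum is 3.8372 < 4.0000; at K = 9 it is 4.0310 ≥ 4.0000.
So the minimum punishment length is K = 9.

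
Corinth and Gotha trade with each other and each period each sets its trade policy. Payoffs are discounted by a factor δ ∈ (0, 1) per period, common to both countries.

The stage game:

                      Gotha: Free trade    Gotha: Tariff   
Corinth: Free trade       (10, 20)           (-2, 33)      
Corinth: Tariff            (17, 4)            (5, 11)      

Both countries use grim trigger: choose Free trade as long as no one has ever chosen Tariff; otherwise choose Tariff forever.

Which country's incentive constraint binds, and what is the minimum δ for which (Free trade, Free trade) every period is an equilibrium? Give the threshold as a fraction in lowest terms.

For Corinth: deviation gain 17−10 = 7, per-period punishment loss 10−5 = 5. IC gives δ ≥ 7/12.
For Gotha: gain 13, loss 9 per period, so δ ≥ 13/22.
The tighter constraint is Gotha's, so cooperation needs δ ≥ 13/22.

Gotha; δ ≥ 13/22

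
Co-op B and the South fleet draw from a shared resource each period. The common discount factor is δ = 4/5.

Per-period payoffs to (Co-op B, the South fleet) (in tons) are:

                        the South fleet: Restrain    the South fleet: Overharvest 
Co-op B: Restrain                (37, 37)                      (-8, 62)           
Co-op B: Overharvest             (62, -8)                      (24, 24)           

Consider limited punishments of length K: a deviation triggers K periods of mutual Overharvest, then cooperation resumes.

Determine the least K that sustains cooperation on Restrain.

3

IC: δ(1−δ^K)/(1−δ) ≥ (62−37)/(37−24) = 25/13.
With δ = 4/5: need 1 − δ^K ≥ 25/13·(1−4/5)/(4/5), i.e. δ^K ≤ 0.5192.
Since (4/5)^2 = 0.6400 and (4/5)^3 = 0.5120, the smallest such K is 3.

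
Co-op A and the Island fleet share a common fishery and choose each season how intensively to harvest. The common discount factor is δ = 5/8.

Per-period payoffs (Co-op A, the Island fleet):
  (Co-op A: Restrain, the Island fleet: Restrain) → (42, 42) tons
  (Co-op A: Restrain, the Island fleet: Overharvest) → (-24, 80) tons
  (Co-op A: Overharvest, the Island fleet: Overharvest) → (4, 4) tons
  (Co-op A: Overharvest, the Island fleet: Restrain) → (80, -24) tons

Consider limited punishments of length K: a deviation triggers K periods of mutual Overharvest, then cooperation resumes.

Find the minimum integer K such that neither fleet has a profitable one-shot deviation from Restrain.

Need Σ_{k=1}^{K} δ^k ≥ (80−42)/(42−4) = 1.0000 at δ = 5/8.
At K = 1 the sum is 0.6250 < 1.0000; at K = 2 it is 1.0156 ≥ 1.0000.
So the minimum punishment length is K = 2.

2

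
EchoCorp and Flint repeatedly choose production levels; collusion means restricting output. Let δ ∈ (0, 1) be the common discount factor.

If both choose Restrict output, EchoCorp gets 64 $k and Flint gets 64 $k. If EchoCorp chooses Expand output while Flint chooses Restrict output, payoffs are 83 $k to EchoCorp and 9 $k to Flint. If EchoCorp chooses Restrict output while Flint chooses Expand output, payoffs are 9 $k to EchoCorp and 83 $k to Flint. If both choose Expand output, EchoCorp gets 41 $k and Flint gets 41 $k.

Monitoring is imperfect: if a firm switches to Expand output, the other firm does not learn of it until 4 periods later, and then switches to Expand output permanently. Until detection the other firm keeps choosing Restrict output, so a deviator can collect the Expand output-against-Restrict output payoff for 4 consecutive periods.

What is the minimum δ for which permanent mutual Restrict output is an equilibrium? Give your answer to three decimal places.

A deviator earns 83 for 4 periods, then 41 forever; cooperating earns 64 forever. Multiplying the IC by (1−δ):
64 ≥ 83(1−δ^4) + 41δ^4, so 42·δ^4 ≥ 19 and δ^4 ≥ 19/42.
δ ≥ (19/42)^(1/4) ≈ 0.820.

0.820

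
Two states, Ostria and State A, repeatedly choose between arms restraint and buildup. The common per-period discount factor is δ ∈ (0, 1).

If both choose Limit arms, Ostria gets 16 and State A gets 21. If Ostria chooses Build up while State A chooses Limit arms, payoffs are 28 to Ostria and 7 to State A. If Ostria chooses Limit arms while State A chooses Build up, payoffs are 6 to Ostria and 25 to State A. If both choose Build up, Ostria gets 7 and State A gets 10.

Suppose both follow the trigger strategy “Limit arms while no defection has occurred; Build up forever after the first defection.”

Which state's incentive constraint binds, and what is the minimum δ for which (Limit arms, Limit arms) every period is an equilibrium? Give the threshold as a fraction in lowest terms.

For Ostria: deviation gain 28−16 = 12, per-period punishment loss 16−7 = 9. IC gives δ ≥ 12/21 = 4/7.
For State A: gain 4, loss 11 per period, so δ ≥ 4/15.
The tighter constraint is Ostria's, so cooperation needs δ ≥ 4/7.

Ostria; δ ≥ 4/7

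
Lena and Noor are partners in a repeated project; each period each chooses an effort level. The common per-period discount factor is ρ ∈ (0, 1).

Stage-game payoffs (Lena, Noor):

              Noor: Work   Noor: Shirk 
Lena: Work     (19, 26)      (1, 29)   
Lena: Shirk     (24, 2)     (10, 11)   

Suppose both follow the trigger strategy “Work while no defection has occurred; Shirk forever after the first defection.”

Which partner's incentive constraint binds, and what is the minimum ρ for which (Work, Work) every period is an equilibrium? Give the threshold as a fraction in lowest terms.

Lena; ρ ≥ 5/14

Lena's threshold: (24−19)/(24−10) = 5/14.
Noor's threshold: (29−26)/(29−11) = 1/6.
5/14 > 1/6, so Lena binds and ρ* = 5/14.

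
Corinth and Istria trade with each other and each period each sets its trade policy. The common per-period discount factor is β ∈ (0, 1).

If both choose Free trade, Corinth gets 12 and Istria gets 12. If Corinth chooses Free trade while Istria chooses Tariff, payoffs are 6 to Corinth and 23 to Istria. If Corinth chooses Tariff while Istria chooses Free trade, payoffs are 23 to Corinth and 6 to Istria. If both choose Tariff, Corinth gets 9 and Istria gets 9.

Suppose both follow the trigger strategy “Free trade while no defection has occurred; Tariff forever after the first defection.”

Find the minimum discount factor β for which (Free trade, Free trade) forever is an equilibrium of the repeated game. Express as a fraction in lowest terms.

One-period gain from deviating is 23 − 12 = 11. The loss is 12 − 9 = 3 in every subsequent period, with present value 3·β/(1−β).
Deviation is unprofitable when 3·β/(1−β) ≥ 11, i.e. β/(1−β) ≥ 11/3.
Equivalently β ≥ 11/(11+3) = 11/14.

11/14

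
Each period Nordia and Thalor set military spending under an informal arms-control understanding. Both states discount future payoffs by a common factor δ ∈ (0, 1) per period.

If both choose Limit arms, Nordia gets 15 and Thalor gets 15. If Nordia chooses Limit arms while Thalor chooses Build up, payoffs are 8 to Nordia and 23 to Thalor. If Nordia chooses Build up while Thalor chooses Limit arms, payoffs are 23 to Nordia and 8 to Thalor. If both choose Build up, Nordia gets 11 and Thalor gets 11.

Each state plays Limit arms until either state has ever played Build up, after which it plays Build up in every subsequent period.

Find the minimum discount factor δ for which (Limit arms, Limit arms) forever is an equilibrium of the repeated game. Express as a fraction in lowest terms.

Cooperation forever yields 15 each period: 15/(1−δ).
Deviating yields 23 once, then 11 forever: 23 + 11δ/(1−δ).
No profitable deviation requires 15/(1−δ) ≥ 23 + 11δ/(1−δ).
Multiplying by (1−δ): 15 ≥ 23(1−δ) + 11δ = 23 − 12δ.
So 12δ ≥ 8, i.e. δ ≥ 8/12 = 2/3.

2/3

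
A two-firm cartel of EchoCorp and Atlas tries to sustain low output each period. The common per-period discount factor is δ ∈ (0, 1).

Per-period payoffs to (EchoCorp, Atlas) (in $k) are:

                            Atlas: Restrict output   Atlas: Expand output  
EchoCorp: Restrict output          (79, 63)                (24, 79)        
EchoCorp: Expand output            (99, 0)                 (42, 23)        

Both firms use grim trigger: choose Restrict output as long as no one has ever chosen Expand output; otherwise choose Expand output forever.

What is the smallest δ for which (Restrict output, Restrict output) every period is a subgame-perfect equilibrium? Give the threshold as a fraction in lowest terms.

EchoCorp's threshold: (99−79)/(99−42) = 20/57.
Atlas's threshold: (79−63)/(79−23) = 2/7.
20/57 > 2/7, so EchoCorp binds and δ* = 20/57.

20/57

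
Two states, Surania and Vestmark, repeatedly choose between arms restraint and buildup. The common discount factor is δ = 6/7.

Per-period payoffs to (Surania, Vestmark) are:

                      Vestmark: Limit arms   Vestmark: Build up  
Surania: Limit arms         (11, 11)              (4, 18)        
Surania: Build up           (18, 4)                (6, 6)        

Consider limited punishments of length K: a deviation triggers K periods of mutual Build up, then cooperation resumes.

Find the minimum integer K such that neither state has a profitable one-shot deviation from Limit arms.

2

Need Σ_{k=1}^{K} δ^k ≥ (18−11)/(11−6) = 1.4000 at δ = 6/7.
At K = 1 the sum is 0.8571 < 1.4000; at K = 2 it is 1.5918 ≥ 1.4000.
So the minimum punishment length is K = 2.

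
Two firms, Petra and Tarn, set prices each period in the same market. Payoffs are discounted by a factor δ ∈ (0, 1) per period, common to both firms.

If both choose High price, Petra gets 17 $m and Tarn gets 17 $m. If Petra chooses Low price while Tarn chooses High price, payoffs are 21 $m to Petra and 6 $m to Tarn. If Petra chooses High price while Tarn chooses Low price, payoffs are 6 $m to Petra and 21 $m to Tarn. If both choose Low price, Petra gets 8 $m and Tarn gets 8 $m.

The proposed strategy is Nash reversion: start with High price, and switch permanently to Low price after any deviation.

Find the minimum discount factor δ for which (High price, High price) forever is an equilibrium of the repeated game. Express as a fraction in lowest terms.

4/13

One-period gain from deviating is 21 − 17 = 4. The loss is 17 − 8 = 9 in every subsequent period, with present value 9·δ/(1−δ).
Deviation is unprofitable when 9·δ/(1−δ) ≥ 4, i.e. δ/(1−δ) ≥ 4/9.
Equivalently δ ≥ 4/(4+9) = 4/13.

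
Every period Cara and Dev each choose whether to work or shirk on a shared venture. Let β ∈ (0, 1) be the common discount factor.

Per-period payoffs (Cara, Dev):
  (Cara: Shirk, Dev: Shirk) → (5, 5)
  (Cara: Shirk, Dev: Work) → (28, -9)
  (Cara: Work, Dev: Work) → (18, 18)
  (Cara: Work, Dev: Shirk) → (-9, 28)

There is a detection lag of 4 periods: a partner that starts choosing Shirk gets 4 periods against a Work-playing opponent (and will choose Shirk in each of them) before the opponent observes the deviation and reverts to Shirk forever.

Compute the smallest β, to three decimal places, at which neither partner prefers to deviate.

0.812

The best deviation is to choose Shirk for all 4 undetected periods, earning 28 each, then 5 forever once detected.
Deviation value: 28(1−β^4)/(1−β) + 5β^4/(1−β); cooperation value: 18/(1−β).
IC: 18 ≥ 28(1−β^4) + 5β^4 = 28 − 23β^4.
So β^4 ≥ 10/23, giving β ≥ (10/23)^(1/4) ≈ 0.812.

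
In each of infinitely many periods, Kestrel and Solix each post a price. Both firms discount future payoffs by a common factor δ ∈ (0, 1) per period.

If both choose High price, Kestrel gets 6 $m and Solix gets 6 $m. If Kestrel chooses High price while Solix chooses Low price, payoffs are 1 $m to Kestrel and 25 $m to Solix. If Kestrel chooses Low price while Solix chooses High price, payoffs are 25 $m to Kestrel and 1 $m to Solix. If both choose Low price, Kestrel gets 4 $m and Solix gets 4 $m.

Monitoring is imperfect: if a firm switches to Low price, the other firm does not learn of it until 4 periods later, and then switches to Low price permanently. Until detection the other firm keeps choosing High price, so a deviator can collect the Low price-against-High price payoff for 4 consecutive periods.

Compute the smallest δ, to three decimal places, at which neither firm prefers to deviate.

0.975

The best deviation is to choose Low price for all 4 undetected periods, earning 25 each, then 4 forever once detected.
Deviation value: 25(1−δ^4)/(1−δ) + 4δ^4/(1−δ); cooperation value: 6/(1−δ).
IC: 6 ≥ 25(1−δ^4) + 4δ^4 = 25 − 21δ^4.
So δ^4 ≥ 19/21, giving δ ≥ (19/21)^(1/4) ≈ 0.975.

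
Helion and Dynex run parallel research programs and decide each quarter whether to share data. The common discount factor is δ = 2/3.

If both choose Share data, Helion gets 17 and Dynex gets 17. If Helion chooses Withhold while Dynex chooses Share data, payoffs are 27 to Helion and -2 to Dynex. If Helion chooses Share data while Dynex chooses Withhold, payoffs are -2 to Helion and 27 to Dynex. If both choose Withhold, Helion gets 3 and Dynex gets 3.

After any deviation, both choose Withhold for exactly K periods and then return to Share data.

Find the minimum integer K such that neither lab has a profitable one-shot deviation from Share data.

2

IC: δ(1−δ^K)/(1−δ) ≥ (27−17)/(17−3) = 5/7.
With δ = 2/3: need 1 − δ^K ≥ 5/7·(1−2/3)/(2/3), i.e. δ^K ≤ 0.6429.
Since (2/3)^1 = 0.6667 and (2/3)^2 = 0.4444, the smallest such K is 2.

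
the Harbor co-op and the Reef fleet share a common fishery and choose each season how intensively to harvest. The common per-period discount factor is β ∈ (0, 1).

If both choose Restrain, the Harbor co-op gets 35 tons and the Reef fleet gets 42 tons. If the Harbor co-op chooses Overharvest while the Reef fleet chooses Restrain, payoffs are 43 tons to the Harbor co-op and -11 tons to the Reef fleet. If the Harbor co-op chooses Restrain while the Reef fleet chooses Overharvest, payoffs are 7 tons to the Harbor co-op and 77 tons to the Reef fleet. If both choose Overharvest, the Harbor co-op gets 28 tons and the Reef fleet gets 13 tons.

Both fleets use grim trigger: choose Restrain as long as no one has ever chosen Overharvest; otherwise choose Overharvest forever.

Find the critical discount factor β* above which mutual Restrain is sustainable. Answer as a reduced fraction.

35/64

the Harbor co-op's threshold: (43−35)/(43−28) = 8/15.
the Reef fleet's threshold: (77−42)/(77−13) = 35/64.
8/15 < 35/64, so the Reef fleet binds and β* = 35/64.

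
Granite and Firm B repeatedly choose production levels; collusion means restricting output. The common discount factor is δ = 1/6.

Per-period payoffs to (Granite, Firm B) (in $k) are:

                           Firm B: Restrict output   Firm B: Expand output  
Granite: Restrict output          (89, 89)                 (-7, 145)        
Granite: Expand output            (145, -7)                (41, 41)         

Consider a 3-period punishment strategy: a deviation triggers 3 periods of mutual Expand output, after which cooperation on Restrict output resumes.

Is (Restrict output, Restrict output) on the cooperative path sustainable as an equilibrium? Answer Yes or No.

No

Comparing payoff streams over the 4 periods until play realigns: cooperate → 89(1+δ+…+δ^3); deviate → 145 + 41(δ+…+δ^3).
Cooperation is sustained iff (89−41)(δ+…+δ^3) ≥ 145−89.
δ+…+δ^3 = 1/6·(1−(1/6)^3)/(1−1/6) = 0.1991, and (145−89)/(89−41) = 1.1667.
0.1991 < 1.1667, so cooperation is not sustainable.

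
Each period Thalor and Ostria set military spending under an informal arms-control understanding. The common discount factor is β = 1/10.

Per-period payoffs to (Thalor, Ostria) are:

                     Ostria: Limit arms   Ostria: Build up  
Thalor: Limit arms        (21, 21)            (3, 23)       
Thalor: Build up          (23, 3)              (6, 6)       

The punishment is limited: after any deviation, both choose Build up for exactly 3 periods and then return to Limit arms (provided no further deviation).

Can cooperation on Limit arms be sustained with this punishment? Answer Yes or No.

A one-shot deviation gives 23 now, then 6 for 3 periods, then back to 21.
Gain from deviating: (23−21) today; loss: (21−6) in each of the next 3 periods.
No-deviation condition: (21−6)(β+…+β^3) ≥ 23−21, i.e. β+…+β^3 ≥ 2/15.
At β = 1/10: β+…+β^3 = 0.1110 < 0.1333.
So cooperation is not sustainable.

No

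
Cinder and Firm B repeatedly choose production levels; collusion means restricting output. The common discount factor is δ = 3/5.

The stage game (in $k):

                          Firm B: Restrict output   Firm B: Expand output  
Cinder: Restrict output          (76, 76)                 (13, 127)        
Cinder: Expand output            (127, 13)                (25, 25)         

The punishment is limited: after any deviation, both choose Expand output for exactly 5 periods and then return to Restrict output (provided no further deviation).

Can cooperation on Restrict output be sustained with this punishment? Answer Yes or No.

Yes

A one-shot deviation gives 127 now, then 25 for 5 periods, then back to 76.
Gain from deviating: (127−76) today; loss: (76−25) in each of the next 5 periods.
No-deviation condition: (76−25)(δ+…+δ^5) ≥ 127−76, i.e. δ+…+δ^5 ≥ 1.
At δ = 3/5: δ+…+δ^5 = 1.3834 ≥ 1.0000.
So cooperation is sustainable.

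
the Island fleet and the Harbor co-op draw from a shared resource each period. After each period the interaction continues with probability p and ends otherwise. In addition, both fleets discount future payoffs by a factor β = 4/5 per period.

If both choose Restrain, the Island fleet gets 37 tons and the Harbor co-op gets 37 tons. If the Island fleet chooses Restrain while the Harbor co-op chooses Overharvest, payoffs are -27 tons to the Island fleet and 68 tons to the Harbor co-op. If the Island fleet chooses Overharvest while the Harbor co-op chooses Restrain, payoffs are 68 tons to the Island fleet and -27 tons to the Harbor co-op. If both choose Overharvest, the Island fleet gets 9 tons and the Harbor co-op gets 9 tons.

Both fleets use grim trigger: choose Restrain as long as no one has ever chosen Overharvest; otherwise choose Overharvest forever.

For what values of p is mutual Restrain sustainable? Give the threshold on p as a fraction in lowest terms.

155/236

Expected continuation weight on next period's payoff is β·p = 4/5·p, which plays the role of the discount factor.
Cooperation requires 4/5·p ≥ (68−37)/(68−9) = 31/59, hence p ≥ 155/236.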